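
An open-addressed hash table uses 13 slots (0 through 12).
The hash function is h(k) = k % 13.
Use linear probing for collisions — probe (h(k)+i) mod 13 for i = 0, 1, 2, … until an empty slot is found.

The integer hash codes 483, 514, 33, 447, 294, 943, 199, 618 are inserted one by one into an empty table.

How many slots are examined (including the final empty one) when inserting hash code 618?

5

483: h=2 → slot 2
514: h=7 → slot 7
33: h=7, probe 7,8 → slot 8
447: h=5 → slot 5
294: h=8, probe 8,9 → slot 9
943: h=7, probe 7,8,9,10 → slot 10
199: h=4 → slot 4
618: h=7, probe 7,8,9,10,11 → slot 11
Table: [∅, ∅, 483, ∅, 199, 447, ∅, 514, 33, 294, 943, 618, ∅]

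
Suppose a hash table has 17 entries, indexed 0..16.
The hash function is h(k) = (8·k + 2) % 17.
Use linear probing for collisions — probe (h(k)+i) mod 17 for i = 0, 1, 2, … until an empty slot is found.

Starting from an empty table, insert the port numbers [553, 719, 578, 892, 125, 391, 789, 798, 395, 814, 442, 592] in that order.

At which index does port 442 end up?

553: h=6 => slot 6
719: h=8 => slot 8
578: h=2 => slot 2
892: h=15 => slot 15
125: h=16 => slot 16
391: h=2, probe 2,3 => slot 3
789: h=7 => slot 7
798: h=11 => slot 11
395: h=0 => slot 0
814: h=3, probe 3,4 => slot 4
442: h=2, probe 2,3,4,5 => slot 5
592: h=12 => slot 12
Table: [395, ∅, 578, 391, 814, 442, 553, 789, 719, ∅, ∅, 798, 592, ∅, ∅, 892, 125]

5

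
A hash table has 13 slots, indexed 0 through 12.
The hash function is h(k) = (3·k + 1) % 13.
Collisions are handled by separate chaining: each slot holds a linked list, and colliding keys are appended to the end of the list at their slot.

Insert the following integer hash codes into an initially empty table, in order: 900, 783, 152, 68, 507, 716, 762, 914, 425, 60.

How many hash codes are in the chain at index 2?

Insert 900: h=10, bucket 10 empty → new chain.
Insert 783: h=10, bucket 10 nonempty → append to chain.
Insert 152: h=2, bucket 2 empty → new chain.
Insert 68: h=10, bucket 10 nonempty → append to chain.
Insert 507: h=1, bucket 1 empty → new chain.
Insert 716: h=4, bucket 4 empty → new chain.
Insert 762: h=12, bucket 12 empty → new chain.
Insert 914: h=0, bucket 0 empty → new chain.
Insert 425: h=2, bucket 2 nonempty → append to chain.
Insert 60: h=12, bucket 12 nonempty → append to chain.
Final buckets:
0: 914
1: 507
2: 152 -> 425
3: ∅
4: 716
5: ∅
6: ∅
7: ∅
8: ∅
9: ∅
10: 900 -> 783 -> 68
11: ∅
12: 762 -> 60

2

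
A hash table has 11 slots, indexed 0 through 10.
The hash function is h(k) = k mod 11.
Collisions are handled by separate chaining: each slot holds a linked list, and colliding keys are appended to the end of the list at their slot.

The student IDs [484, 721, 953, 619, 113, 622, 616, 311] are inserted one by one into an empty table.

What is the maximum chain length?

Insert 484: h=0, bucket 0 empty -> new chain.
Insert 721: h=6, bucket 6 empty -> new chain.
Insert 953: h=7, bucket 7 empty -> new chain.
Insert 619: h=3, bucket 3 empty -> new chain.
Insert 113: h=3, bucket 3 nonempty -> append to chain.
Insert 622: h=6, bucket 6 nonempty -> append to chain.
Insert 616: h=0, bucket 0 nonempty -> append to chain.
Insert 311: h=3, bucket 3 nonempty -> append to chain.
Final buckets:
0: 484 -> 616
1: ∅
2: ∅
3: 619 -> 113 -> 311
4: ∅
5: ∅
6: 721 -> 622
7: 953
8: ∅
9: ∅
10: ∅

3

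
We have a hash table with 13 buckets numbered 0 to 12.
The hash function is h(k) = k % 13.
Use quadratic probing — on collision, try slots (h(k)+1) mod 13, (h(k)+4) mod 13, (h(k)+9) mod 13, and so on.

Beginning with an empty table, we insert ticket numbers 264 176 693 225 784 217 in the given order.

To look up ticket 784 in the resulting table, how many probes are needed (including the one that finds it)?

264 hashes to 4; slot 4 is free => place at 4.
176 hashes to 7; slot 7 is free => place at 7.
693 hashes to 4; 4 taken => place at 5.
225 hashes to 4; 4,5 taken => place at 8.
784 hashes to 4; 4,5,8 taken => place at 0.
217 hashes to 9; slot 9 is free => place at 9.
Table: [784, ∅, ∅, ∅, 264, 693, ∅, 176, 225, 217, ∅, ∅, ∅]
Lookup 784: h=4, probe 4,5,8,0 → found at 0.

4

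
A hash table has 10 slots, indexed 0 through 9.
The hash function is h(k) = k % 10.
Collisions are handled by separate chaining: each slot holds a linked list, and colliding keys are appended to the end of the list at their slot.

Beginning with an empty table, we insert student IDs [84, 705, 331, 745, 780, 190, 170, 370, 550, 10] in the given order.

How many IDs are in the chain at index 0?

Insert 84: h=4, bucket 4 empty → new chain.
Insert 705: h=5, bucket 5 empty → new chain.
Insert 331: h=1, bucket 1 empty → new chain.
Insert 745: h=5, bucket 5 nonempty → append to chain.
Insert 780: h=0, bucket 0 empty → new chain.
Insert 190: h=0, bucket 0 nonempty → append to chain.
Insert 170: h=0, bucket 0 nonempty → append to chain.
Insert 370: h=0, bucket 0 nonempty → append to chain.
Insert 550: h=0, bucket 0 nonempty → append to chain.
Insert 10: h=0, bucket 0 nonempty → append to chain.
Final buckets:
0: 780 -> 190 -> 170 -> 370 -> 550 -> 10
1: 331
2: _
3: _
4: 84
5: 705 -> 745
6: _
7: _
8: _
9: _

6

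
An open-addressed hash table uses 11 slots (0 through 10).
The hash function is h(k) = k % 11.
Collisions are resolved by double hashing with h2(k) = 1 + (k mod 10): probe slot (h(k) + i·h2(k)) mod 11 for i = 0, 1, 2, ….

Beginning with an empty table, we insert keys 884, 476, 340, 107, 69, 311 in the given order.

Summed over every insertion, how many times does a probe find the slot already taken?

2

884 hashes to 4; slot 4 is free → place at 4.
476 hashes to 3; slot 3 is free → place at 3.
340 hashes to 10; slot 10 is free → place at 10.
107 hashes to 8; slot 8 is free → place at 8.
69 hashes to 3, h2=10; 3 taken → place at 2.
311 hashes to 3, h2=2; 3 taken → place at 5.
Table: [∅, ∅, 69, 476, 884, 311, ∅, ∅, 107, ∅, 340]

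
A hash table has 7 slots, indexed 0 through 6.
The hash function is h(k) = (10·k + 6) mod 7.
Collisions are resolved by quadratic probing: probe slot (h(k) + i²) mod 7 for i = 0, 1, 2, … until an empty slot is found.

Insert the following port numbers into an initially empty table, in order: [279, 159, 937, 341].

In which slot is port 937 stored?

279: h=3 → slot 3
159: h=0 → slot 0
937: h=3, probe 3,4 → slot 4
341: h=0, probe 0,1 → slot 1
Table: [159, 341, _, 279, 937, _, _]

4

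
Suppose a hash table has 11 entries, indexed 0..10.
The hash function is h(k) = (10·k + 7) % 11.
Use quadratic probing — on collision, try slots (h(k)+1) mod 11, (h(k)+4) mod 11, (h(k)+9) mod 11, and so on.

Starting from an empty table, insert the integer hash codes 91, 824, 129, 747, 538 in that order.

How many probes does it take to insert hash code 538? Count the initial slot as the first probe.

91 hashes to 4; slot 4 is free → place at 4.
824 hashes to 8; slot 8 is free → place at 8.
129 hashes to 10; slot 10 is free → place at 10.
747 hashes to 8; 8 taken → place at 9.
538 hashes to 8; 8,9 taken → place at 1.
Table: [∅, 538, ∅, ∅, 91, ∅, ∅, ∅, 824, 747, 129]

3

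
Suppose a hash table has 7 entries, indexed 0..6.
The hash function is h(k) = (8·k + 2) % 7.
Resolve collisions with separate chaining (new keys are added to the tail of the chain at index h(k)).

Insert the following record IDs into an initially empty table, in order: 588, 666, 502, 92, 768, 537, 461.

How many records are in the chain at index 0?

588 → bucket 2
666 → bucket 3
502 → bucket 0
92 → bucket 3 (collision)
768 → bucket 0 (collision)
537 → bucket 0 (collision)
461 → bucket 1
Final buckets:
0: 502 -> 768 -> 537
1: 461
2: 588
3: 666 -> 92
4: -
5: -
6: -

3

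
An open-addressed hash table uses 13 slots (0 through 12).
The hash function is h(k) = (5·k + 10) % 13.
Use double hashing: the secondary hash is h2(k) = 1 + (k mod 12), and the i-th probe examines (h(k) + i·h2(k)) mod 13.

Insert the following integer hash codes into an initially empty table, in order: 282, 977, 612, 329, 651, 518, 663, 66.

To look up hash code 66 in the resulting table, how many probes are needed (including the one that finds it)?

282: h=3 => slot 3
977: h=7 => slot 7
612: h=2 => slot 2
329: h=4 => slot 4
651: h=2, h2=4, probe 2,6 => slot 6
518: h=0 => slot 0
663: h=10 => slot 10
66: h=2, h2=7, probe 2,9 => slot 9
Table: [518, ∅, 612, 282, 329, ∅, 651, 977, ∅, 66, 663, ∅, ∅]
Lookup 66: h=2, h2=7, probe 2,9 → found at 9.

2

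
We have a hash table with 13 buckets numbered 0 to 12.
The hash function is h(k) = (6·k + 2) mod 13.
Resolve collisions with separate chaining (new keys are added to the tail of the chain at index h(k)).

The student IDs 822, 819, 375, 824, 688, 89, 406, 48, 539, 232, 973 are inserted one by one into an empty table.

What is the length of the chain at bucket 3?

822 → bucket 7
819 → bucket 2
375 → bucket 3
824 → bucket 6
688 → bucket 9
89 → bucket 3 (collision)
406 → bucket 7 (collision)
48 → bucket 4
539 → bucket 12
232 → bucket 3 (collision)
973 → bucket 3 (collision)
Final buckets:
0: —
1: —
2: 819
3: 375 -> 89 -> 232 -> 973
4: 48
5: —
6: 824
7: 822 -> 406
8: —
9: 688
10: —
11: —
12: 539

4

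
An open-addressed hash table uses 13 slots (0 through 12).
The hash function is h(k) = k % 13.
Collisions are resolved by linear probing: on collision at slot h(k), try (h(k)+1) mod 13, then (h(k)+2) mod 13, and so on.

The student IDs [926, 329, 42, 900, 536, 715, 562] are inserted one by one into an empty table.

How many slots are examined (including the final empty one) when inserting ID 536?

5

926: h=3 => slot 3
329: h=4 => slot 4
42: h=3, probe 3,4,5 => slot 5
900: h=3, probe 3,4,5,6 => slot 6
536: h=3, probe 3,4,5,6,7 => slot 7
715: h=0 => slot 0
562: h=3, probe 3,4,5,6,7,8 => slot 8
Table: [715, ∅, ∅, 926, 329, 42, 900, 536, 562, ∅, ∅, ∅, ∅]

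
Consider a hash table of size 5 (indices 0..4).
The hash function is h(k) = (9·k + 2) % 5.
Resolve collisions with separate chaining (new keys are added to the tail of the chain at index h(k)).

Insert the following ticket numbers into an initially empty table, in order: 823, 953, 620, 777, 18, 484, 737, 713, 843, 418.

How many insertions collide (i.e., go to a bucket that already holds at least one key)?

823 → bucket 4
953 → bucket 4 (collision)
620 → bucket 2
777 → bucket 0
18 → bucket 4 (collision)
484 → bucket 3
737 → bucket 0 (collision)
713 → bucket 4 (collision)
843 → bucket 4 (collision)
418 → bucket 4 (collision)
Final buckets:
0: 777 -> 737
1: -
2: 620
3: 484
4: 823 -> 953 -> 18 -> 713 -> 843 -> 418

6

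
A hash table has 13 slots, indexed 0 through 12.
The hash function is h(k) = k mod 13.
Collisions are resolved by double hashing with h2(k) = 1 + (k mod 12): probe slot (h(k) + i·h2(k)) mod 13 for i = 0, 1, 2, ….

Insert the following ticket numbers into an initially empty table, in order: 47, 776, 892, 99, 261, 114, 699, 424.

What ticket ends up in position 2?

424

47 hashes to 8; slot 8 is free => place at 8.
776 hashes to 9; slot 9 is free => place at 9.
892 hashes to 8, h2=5; 8 taken => place at 0.
99 hashes to 8, h2=4; 8 taken => place at 12.
261 hashes to 1; slot 1 is free => place at 1.
114 hashes to 10; slot 10 is free => place at 10.
699 hashes to 10, h2=4; 10,1 taken => place at 5.
424 hashes to 8, h2=5; 8,0,5,10 taken => place at 2.
Table: [892, 261, 424, —, —, 699, —, —, 47, 776, 114, —, 99]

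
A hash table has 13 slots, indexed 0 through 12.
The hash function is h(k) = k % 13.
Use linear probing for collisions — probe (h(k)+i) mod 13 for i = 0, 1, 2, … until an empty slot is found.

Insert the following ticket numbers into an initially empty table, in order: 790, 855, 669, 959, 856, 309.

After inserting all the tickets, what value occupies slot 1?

790 hashes to 10; slot 10 is free → place at 10.
855 hashes to 10; 10 taken → place at 11.
669 hashes to 6; slot 6 is free → place at 6.
959 hashes to 10; 10,11 taken → place at 12.
856 hashes to 11; 11,12 taken → place at 0.
309 hashes to 10; 10,11,12,0 taken → place at 1.
Table: [856, 309, ∅, ∅, ∅, ∅, 669, ∅, ∅, ∅, 790, 855, 959]

309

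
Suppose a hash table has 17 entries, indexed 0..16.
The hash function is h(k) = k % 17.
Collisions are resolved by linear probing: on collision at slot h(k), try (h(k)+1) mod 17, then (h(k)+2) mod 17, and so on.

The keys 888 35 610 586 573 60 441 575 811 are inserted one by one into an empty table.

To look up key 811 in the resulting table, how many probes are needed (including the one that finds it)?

Insert 888: h=4, slot 4 empty → index 4.
Insert 35: h=1, slot 1 empty → index 1.
Insert 610: h=15, slot 15 empty → index 15.
Insert 586: h=8, slot 8 empty → index 8.
Insert 573: h=12, slot 12 empty → index 12.
Insert 60: h=9, slot 9 empty → index 9.
Insert 441: h=16, slot 16 empty → index 16.
Insert 575: h=14, slot 14 empty → index 14.
Insert 811: h=12, slot 12 occupied → index 13.
Table: [—, 35, —, —, 888, —, —, —, 586, 60, —, —, 573, 811, 575, 610, 441]
Lookup 811: h=12, probe 12,13 → found at 13.

2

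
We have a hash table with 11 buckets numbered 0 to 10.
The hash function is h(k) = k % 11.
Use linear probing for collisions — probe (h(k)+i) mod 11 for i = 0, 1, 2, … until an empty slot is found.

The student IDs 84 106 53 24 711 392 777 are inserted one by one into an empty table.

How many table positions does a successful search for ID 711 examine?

84 hashes to 7; slot 7 is free => place at 7.
106 hashes to 7; 7 taken => place at 8.
53 hashes to 9; slot 9 is free => place at 9.
24 hashes to 2; slot 2 is free => place at 2.
711 hashes to 7; 7,8,9 taken => place at 10.
392 hashes to 7; 7,8,9,10 taken => place at 0.
777 hashes to 7; 7,8,9,10,0 taken => place at 1.
Table: [392, 777, 24, -, -, -, -, 84, 106, 53, 711]
Lookup 711: h=7, probe 7,8,9,10 → found at 10.

4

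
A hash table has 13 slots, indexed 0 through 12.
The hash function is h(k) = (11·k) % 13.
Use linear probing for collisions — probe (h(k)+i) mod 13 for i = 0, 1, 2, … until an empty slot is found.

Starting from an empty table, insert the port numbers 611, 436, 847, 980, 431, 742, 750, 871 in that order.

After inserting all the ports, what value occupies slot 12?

436

611 hashes to 0; slot 0 is free → place at 0.
436 hashes to 12; slot 12 is free → place at 12.
847 hashes to 9; slot 9 is free → place at 9.
980 hashes to 3; slot 3 is free → place at 3.
431 hashes to 9; 9 taken → place at 10.
742 hashes to 11; slot 11 is free → place at 11.
750 hashes to 8; slot 8 is free → place at 8.
871 hashes to 0; 0 taken → place at 1.
Table: [611, 871, —, 980, —, —, —, —, 750, 847, 431, 742, 436]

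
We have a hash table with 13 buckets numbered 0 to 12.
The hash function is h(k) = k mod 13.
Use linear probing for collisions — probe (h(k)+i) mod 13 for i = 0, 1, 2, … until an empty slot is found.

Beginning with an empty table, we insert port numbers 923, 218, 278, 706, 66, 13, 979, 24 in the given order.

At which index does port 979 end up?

6

923 hashes to 0; slot 0 is free => place at 0.
218 hashes to 10; slot 10 is free => place at 10.
278 hashes to 5; slot 5 is free => place at 5.
706 hashes to 4; slot 4 is free => place at 4.
66 hashes to 1; slot 1 is free => place at 1.
13 hashes to 0; 0,1 taken => place at 2.
979 hashes to 4; 4,5 taken => place at 6.
24 hashes to 11; slot 11 is free => place at 11.
Table: [923, 66, 13, ∅, 706, 278, 979, ∅, ∅, ∅, 218, 24, ∅]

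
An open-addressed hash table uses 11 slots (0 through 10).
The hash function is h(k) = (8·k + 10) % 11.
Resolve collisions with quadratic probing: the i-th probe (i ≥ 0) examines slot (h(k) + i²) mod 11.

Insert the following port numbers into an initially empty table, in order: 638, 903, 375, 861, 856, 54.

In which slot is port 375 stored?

Insert 638: h=10, slot 10 empty => index 10.
Insert 903: h=7, slot 7 empty => index 7.
Insert 375: h=7, slot 7 occupied => index 8.
Insert 861: h=1, slot 1 empty => index 1.
Insert 856: h=5, slot 5 empty => index 5.
Insert 54: h=2, slot 2 empty => index 2.
Table: [∅, 861, 54, ∅, ∅, 856, ∅, 903, 375, ∅, 638]

8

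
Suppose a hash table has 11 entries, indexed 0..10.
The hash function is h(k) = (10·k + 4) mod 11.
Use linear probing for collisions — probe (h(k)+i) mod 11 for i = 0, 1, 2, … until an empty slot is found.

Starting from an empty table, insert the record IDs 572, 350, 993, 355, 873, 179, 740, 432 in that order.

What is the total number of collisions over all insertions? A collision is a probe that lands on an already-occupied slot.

572: h=4 → slot 4
350: h=6 → slot 6
993: h=1 → slot 1
355: h=1, probe 1,2 → slot 2
873: h=0 → slot 0
179: h=1, probe 1,2,3 → slot 3
740: h=1, probe 1,2,3,4,5 → slot 5
432: h=1, probe 1,2,3,4,5,6,7 → slot 7
Table: [873, 993, 355, 179, 572, 740, 350, 432, _, _, _]

13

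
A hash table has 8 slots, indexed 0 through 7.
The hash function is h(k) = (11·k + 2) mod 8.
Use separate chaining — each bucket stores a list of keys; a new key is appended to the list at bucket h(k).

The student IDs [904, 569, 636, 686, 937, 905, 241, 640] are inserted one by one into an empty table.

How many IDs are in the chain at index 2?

2

904 → bucket 2
569 → bucket 5
636 → bucket 6
686 → bucket 4
937 → bucket 5 (collision)
905 → bucket 5 (collision)
241 → bucket 5 (collision)
640 → bucket 2 (collision)
Final buckets:
0: .
1: .
2: 904 -> 640
3: .
4: 686
5: 569 -> 937 -> 905 -> 241
6: 636
7: .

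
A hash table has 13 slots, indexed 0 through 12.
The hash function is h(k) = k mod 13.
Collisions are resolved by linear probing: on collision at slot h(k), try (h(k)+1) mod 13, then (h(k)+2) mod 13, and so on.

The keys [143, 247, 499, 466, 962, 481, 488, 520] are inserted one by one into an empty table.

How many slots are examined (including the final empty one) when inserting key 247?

Insert 143: h=0, slot 0 empty → index 0.
Insert 247: h=0, slot 0 occupied → index 1.
Insert 499: h=5, slot 5 empty → index 5.
Insert 466: h=11, slot 11 empty → index 11.
Insert 962: h=0, slots 0,1 occupied → index 2.
Insert 481: h=0, slots 0,1,2 occupied → index 3.
Insert 488: h=7, slot 7 empty → index 7.
Insert 520: h=0, slots 0,1,2,3 occupied → index 4.
Table: [143, 247, 962, 481, 520, 499, -, 488, -, -, -, 466, -]

2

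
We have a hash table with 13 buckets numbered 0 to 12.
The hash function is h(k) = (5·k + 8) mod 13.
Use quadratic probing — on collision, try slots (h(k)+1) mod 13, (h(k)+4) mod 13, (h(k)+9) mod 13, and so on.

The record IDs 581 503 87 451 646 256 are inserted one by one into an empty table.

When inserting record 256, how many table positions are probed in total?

581 hashes to 1; slot 1 is free → place at 1.
503 hashes to 1; 1 taken → place at 2.
87 hashes to 1; 1,2 taken → place at 5.
451 hashes to 1; 1,2,5 taken → place at 10.
646 hashes to 1; 1,2,5,10 taken → place at 4.
256 hashes to 1; 1,2,5,10,4 taken → place at 0.
Table: [256, 581, 503, ., 646, 87, ., ., ., ., 451, ., .]

6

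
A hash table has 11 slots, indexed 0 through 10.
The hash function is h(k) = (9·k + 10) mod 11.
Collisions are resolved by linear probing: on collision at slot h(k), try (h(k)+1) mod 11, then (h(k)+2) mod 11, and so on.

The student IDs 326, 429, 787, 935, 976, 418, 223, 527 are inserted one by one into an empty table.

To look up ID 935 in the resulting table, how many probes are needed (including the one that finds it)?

Insert 326: h=7, slot 7 empty => index 7.
Insert 429: h=10, slot 10 empty => index 10.
Insert 787: h=9, slot 9 empty => index 9.
Insert 935: h=10, slot 10 occupied => index 0.
Insert 976: h=5, slot 5 empty => index 5.
Insert 418: h=10, slots 10,0 occupied => index 1.
Insert 223: h=4, slot 4 empty => index 4.
Insert 527: h=1, slot 1 occupied => index 2.
Table: [935, 418, 527, ., 223, 976, ., 326, ., 787, 429]
Lookup 935: h=10, probe 10,0 → found at 0.

2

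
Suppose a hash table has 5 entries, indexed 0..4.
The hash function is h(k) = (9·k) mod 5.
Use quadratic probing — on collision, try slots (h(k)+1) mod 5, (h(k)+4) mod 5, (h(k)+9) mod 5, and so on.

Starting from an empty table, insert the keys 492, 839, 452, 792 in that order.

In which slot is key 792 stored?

Insert 492: h=3, slot 3 empty -> index 3.
Insert 839: h=1, slot 1 empty -> index 1.
Insert 452: h=3, slot 3 occupied -> index 4.
Insert 792: h=3, slots 3,4 occupied -> index 2.
Table: [_, 839, 792, 492, 452]

2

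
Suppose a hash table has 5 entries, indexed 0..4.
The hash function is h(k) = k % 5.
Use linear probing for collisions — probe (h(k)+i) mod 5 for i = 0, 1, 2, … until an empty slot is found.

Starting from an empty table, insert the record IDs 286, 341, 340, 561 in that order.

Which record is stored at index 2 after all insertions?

286 hashes to 1; slot 1 is free -> place at 1.
341 hashes to 1; 1 taken -> place at 2.
340 hashes to 0; slot 0 is free -> place at 0.
561 hashes to 1; 1,2 taken -> place at 3.
Table: [340, 286, 341, 561, ∅]

341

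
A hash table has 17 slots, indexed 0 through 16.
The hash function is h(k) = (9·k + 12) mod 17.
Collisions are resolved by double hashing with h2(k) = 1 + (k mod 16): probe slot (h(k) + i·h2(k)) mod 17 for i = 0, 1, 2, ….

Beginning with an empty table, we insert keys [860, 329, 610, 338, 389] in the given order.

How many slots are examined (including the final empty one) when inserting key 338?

2

860 hashes to 0; slot 0 is free -> place at 0.
329 hashes to 15; slot 15 is free -> place at 15.
610 hashes to 11; slot 11 is free -> place at 11.
338 hashes to 11, h2=3; 11 taken -> place at 14.
389 hashes to 11, h2=6; 11,0 taken -> place at 6.
Table: [860, ., ., ., ., ., 389, ., ., ., ., 610, ., ., 338, 329, .]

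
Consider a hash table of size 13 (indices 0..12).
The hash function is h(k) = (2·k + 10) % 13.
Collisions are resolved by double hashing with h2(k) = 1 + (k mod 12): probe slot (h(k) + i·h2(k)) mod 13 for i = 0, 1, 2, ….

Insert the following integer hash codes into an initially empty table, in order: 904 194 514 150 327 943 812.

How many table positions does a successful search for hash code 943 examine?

2

904 hashes to 11; slot 11 is free => place at 11.
194 hashes to 8; slot 8 is free => place at 8.
514 hashes to 11, h2=11; 11 taken => place at 9.
150 hashes to 11, h2=7; 11 taken => place at 5.
327 hashes to 1; slot 1 is free => place at 1.
943 hashes to 11, h2=8; 11 taken => place at 6.
812 hashes to 9, h2=9; 9,5,1 taken => place at 10.
Table: [-, 327, -, -, -, 150, 943, -, 194, 514, 812, 904, -]
Lookup 943: h=11, h2=8, probe 11,6 → found at 6.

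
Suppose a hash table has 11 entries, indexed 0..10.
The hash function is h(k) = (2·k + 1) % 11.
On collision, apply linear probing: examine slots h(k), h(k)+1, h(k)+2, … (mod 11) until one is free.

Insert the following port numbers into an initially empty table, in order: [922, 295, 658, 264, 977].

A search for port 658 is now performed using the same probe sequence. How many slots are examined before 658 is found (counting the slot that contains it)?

922: h=8 → slot 8
295: h=8, probe 8,9 → slot 9
658: h=8, probe 8,9,10 → slot 10
264: h=1 → slot 1
977: h=8, probe 8,9,10,0 → slot 0
Table: [977, 264, ∅, ∅, ∅, ∅, ∅, ∅, 922, 295, 658]
Lookup 658: h=8, probe 8,9,10 → found at 10.

3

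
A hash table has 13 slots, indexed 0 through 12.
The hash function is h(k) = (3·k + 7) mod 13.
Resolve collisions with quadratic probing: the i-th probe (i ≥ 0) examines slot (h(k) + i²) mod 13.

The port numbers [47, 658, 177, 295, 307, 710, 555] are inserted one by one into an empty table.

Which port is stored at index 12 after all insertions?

47: h=5 => slot 5
658: h=5, probe 5,6 => slot 6
177: h=5, probe 5,6,9 => slot 9
295: h=8 => slot 8
307: h=5, probe 5,6,9,1 => slot 1
710: h=5, probe 5,6,9,1,8,4 => slot 4
555: h=8, probe 8,9,12 => slot 12
Table: [—, 307, —, —, 710, 47, 658, —, 295, 177, —, —, 555]

555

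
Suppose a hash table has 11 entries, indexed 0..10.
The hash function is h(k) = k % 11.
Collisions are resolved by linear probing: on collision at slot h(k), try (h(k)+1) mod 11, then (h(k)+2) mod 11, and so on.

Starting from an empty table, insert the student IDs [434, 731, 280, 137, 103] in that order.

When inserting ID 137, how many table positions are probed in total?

Insert 434: h=5, slot 5 empty => index 5.
Insert 731: h=5, slot 5 occupied => index 6.
Insert 280: h=5, slots 5,6 occupied => index 7.
Insert 137: h=5, slots 5,6,7 occupied => index 8.
Insert 103: h=4, slot 4 empty => index 4.
Table: [_, _, _, _, 103, 434, 731, 280, 137, _, _]

4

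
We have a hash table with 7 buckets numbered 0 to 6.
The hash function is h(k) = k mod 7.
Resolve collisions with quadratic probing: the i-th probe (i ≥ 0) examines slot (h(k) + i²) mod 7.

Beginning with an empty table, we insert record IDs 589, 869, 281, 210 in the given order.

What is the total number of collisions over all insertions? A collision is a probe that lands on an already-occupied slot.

3

589 hashes to 1; slot 1 is free -> place at 1.
869 hashes to 1; 1 taken -> place at 2.
281 hashes to 1; 1,2 taken -> place at 5.
210 hashes to 0; slot 0 is free -> place at 0.
Table: [210, 589, 869, ∅, ∅, 281, ∅]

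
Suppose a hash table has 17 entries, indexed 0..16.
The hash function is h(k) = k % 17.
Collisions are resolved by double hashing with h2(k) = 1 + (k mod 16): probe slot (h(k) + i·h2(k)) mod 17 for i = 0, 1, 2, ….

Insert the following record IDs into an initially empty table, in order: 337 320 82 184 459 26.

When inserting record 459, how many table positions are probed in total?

337 hashes to 14; slot 14 is free => place at 14.
320 hashes to 14, h2=1; 14 taken => place at 15.
82 hashes to 14, h2=3; 14 taken => place at 0.
184 hashes to 14, h2=9; 14 taken => place at 6.
459 hashes to 0, h2=12; 0 taken => place at 12.
26 hashes to 9; slot 9 is free => place at 9.
Table: [82, ∅, ∅, ∅, ∅, ∅, 184, ∅, ∅, 26, ∅, ∅, 459, ∅, 337, 320, ∅]

2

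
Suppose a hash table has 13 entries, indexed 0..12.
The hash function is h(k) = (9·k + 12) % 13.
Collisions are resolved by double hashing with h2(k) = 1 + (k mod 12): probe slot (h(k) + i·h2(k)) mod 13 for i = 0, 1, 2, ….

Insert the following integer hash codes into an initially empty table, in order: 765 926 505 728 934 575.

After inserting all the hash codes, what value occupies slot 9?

765: h=7 -> slot 7
926: h=0 -> slot 0
505: h=7, h2=2, probe 7,9 -> slot 9
728: h=12 -> slot 12
934: h=7, h2=11, probe 7,5 -> slot 5
575: h=0, h2=12, probe 0,12,11 -> slot 11
Table: [926, -, -, -, -, 934, -, 765, -, 505, -, 575, 728]

505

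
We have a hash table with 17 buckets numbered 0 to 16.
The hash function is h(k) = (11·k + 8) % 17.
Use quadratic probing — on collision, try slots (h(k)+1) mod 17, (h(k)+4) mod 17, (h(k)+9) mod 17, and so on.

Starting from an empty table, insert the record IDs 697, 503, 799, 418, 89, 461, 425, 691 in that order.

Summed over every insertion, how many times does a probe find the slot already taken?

697: h=8 => slot 8
503: h=16 => slot 16
799: h=8, probe 8,9 => slot 9
418: h=16, probe 16,0 => slot 0
89: h=1 => slot 1
461: h=13 => slot 13
425: h=8, probe 8,9,12 => slot 12
691: h=10 => slot 10
Table: [418, 89, ., ., ., ., ., ., 697, 799, 691, ., 425, 461, ., ., 503]

4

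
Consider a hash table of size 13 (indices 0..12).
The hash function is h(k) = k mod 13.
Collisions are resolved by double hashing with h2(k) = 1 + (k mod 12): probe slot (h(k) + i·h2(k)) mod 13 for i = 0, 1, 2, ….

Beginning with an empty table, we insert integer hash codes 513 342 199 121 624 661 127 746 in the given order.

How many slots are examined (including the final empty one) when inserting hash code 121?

513 hashes to 6; slot 6 is free => place at 6.
342 hashes to 4; slot 4 is free => place at 4.
199 hashes to 4, h2=8; 4 taken => place at 12.
121 hashes to 4, h2=2; 4,6 taken => place at 8.
624 hashes to 0; slot 0 is free => place at 0.
661 hashes to 11; slot 11 is free => place at 11.
127 hashes to 10; slot 10 is free => place at 10.
746 hashes to 5; slot 5 is free => place at 5.
Table: [624, —, —, —, 342, 746, 513, —, 121, —, 127, 661, 199]

3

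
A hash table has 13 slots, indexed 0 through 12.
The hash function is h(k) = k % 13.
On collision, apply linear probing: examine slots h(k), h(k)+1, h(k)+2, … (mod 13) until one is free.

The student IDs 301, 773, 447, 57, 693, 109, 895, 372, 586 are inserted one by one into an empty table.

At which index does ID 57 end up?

301 hashes to 2; slot 2 is free => place at 2.
773 hashes to 6; slot 6 is free => place at 6.
447 hashes to 5; slot 5 is free => place at 5.
57 hashes to 5; 5,6 taken => place at 7.
693 hashes to 4; slot 4 is free => place at 4.
109 hashes to 5; 5,6,7 taken => place at 8.
895 hashes to 11; slot 11 is free => place at 11.
372 hashes to 8; 8 taken => place at 9.
586 hashes to 1; slot 1 is free => place at 1.
Table: [-, 586, 301, -, 693, 447, 773, 57, 109, 372, -, 895, -]

7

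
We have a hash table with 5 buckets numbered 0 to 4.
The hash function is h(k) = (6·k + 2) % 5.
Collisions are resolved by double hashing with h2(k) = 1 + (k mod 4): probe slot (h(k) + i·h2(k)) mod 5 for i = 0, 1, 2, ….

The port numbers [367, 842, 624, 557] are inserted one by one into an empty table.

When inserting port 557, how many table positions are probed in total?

3

367 hashes to 4; slot 4 is free -> place at 4.
842 hashes to 4, h2=3; 4 taken -> place at 2.
624 hashes to 1; slot 1 is free -> place at 1.
557 hashes to 4, h2=2; 4,1 taken -> place at 3.
Table: [∅, 624, 842, 557, 367]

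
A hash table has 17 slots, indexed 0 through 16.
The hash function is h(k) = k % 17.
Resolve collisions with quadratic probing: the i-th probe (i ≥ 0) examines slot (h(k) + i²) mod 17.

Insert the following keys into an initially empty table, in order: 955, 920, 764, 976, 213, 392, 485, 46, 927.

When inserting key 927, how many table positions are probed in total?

3

Insert 955: h=3, slot 3 empty => index 3.
Insert 920: h=2, slot 2 empty => index 2.
Insert 764: h=16, slot 16 empty => index 16.
Insert 976: h=7, slot 7 empty => index 7.
Insert 213: h=9, slot 9 empty => index 9.
Insert 392: h=1, slot 1 empty => index 1.
Insert 485: h=9, slot 9 occupied => index 10.
Insert 46: h=12, slot 12 empty => index 12.
Insert 927: h=9, slots 9,10 occupied => index 13.
Table: [_, 392, 920, 955, _, _, _, 976, _, 213, 485, _, 46, 927, _, _, 764]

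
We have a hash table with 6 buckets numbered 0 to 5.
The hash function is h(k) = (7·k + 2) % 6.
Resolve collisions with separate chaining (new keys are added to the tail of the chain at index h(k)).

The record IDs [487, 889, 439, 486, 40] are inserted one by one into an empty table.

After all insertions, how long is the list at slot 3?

3

Insert 487: h=3, bucket 3 empty -> new chain.
Insert 889: h=3, bucket 3 nonempty -> append to chain.
Insert 439: h=3, bucket 3 nonempty -> append to chain.
Insert 486: h=2, bucket 2 empty -> new chain.
Insert 40: h=0, bucket 0 empty -> new chain.
Final buckets:
0: 40
1: —
2: 486
3: 487 -> 889 -> 439
4: —
5: —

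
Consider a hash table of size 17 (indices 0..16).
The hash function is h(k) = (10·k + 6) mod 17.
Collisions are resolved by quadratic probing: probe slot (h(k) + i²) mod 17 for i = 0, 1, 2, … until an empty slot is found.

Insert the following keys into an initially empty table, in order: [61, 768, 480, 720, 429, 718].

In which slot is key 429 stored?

61: h=4 => slot 4
768: h=2 => slot 2
480: h=12 => slot 12
720: h=15 => slot 15
429: h=12, probe 12,13 => slot 13
718: h=12, probe 12,13,16 => slot 16
Table: [∅, ∅, 768, ∅, 61, ∅, ∅, ∅, ∅, ∅, ∅, ∅, 480, 429, ∅, 720, 718]

13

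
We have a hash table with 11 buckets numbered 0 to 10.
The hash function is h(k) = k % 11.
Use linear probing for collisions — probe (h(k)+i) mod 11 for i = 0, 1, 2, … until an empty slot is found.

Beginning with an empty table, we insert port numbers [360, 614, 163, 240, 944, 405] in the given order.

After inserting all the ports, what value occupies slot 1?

360 hashes to 8; slot 8 is free -> place at 8.
614 hashes to 9; slot 9 is free -> place at 9.
163 hashes to 9; 9 taken -> place at 10.
240 hashes to 9; 9,10 taken -> place at 0.
944 hashes to 9; 9,10,0 taken -> place at 1.
405 hashes to 9; 9,10,0,1 taken -> place at 2.
Table: [240, 944, 405, ∅, ∅, ∅, ∅, ∅, 360, 614, 163]

944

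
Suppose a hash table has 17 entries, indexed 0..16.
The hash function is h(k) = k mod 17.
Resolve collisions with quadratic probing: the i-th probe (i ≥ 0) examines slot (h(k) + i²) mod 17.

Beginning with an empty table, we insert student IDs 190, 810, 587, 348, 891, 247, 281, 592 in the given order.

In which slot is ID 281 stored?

13

Insert 190: h=3, slot 3 empty -> index 3.
Insert 810: h=11, slot 11 empty -> index 11.
Insert 587: h=9, slot 9 empty -> index 9.
Insert 348: h=8, slot 8 empty -> index 8.
Insert 891: h=7, slot 7 empty -> index 7.
Insert 247: h=9, slot 9 occupied -> index 10.
Insert 281: h=9, slots 9,10 occupied -> index 13.
Insert 592: h=14, slot 14 empty -> index 14.
Table: [_, _, _, 190, _, _, _, 891, 348, 587, 247, 810, _, 281, 592, _, _]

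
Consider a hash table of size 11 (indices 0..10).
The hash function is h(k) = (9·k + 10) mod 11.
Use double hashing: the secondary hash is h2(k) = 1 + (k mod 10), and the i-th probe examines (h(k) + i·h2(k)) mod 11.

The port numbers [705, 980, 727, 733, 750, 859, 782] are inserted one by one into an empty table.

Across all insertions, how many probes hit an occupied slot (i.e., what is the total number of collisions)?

Insert 705: h=8, slot 8 empty → index 8.
Insert 980: h=8, h2=1, slot 8 occupied → index 9.
Insert 727: h=8, h2=8, slot 8 occupied → index 5.
Insert 733: h=7, slot 7 empty → index 7.
Insert 750: h=6, slot 6 empty → index 6.
Insert 859: h=8, h2=10, slots 8,7,6,5 occupied → index 4.
Insert 782: h=8, h2=3, slot 8 occupied → index 0.
Table: [782, -, -, -, 859, 727, 750, 733, 705, 980, -]

7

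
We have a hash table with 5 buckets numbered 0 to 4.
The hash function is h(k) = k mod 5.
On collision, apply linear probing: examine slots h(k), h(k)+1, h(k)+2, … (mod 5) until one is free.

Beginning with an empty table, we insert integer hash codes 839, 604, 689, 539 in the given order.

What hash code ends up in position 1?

839 hashes to 4; slot 4 is free -> place at 4.
604 hashes to 4; 4 taken -> place at 0.
689 hashes to 4; 4,0 taken -> place at 1.
539 hashes to 4; 4,0,1 taken -> place at 2.
Table: [604, 689, 539, -, 839]

689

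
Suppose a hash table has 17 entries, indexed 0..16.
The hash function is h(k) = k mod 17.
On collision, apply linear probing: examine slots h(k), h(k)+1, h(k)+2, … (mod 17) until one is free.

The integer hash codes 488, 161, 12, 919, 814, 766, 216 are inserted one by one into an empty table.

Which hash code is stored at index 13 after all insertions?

Insert 488: h=12, slot 12 empty => index 12.
Insert 161: h=8, slot 8 empty => index 8.
Insert 12: h=12, slot 12 occupied => index 13.
Insert 919: h=1, slot 1 empty => index 1.
Insert 814: h=15, slot 15 empty => index 15.
Insert 766: h=1, slot 1 occupied => index 2.
Insert 216: h=12, slots 12,13 occupied => index 14.
Table: [∅, 919, 766, ∅, ∅, ∅, ∅, ∅, 161, ∅, ∅, ∅, 488, 12, 216, 814, ∅]

12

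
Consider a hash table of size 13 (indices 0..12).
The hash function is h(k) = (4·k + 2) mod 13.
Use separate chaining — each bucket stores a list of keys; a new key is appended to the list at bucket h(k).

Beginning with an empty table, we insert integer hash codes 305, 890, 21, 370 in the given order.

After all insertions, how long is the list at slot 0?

305 -> bucket 0
890 -> bucket 0 (collision)
21 -> bucket 8
370 -> bucket 0 (collision)
Final buckets:
0: 305 -> 890 -> 370
1: —
2: —
3: —
4: —
5: —
6: —
7: —
8: 21
9: —
10: —
11: —
12: —

3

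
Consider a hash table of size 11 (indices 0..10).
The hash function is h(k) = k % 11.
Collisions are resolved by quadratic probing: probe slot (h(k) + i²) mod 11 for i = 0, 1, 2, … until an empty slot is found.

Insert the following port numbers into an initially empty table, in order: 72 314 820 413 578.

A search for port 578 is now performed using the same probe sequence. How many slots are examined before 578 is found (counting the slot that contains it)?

72 hashes to 6; slot 6 is free => place at 6.
314 hashes to 6; 6 taken => place at 7.
820 hashes to 6; 6,7 taken => place at 10.
413 hashes to 6; 6,7,10 taken => place at 4.
578 hashes to 6; 6,7,10,4 taken => place at 0.
Table: [578, _, _, _, 413, _, 72, 314, _, _, 820]
Lookup 578: h=6, probe 6,7,10,4,0 → found at 0.

5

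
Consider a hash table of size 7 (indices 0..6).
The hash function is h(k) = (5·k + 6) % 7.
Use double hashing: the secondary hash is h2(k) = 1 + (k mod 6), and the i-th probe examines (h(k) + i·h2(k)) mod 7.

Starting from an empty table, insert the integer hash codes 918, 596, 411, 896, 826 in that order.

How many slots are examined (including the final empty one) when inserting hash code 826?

3

Insert 918: h=4, slot 4 empty -> index 4.
Insert 596: h=4, h2=3, slot 4 occupied -> index 0.
Insert 411: h=3, slot 3 empty -> index 3.
Insert 896: h=6, slot 6 empty -> index 6.
Insert 826: h=6, h2=5, slots 6,4 occupied -> index 2.
Table: [596, ∅, 826, 411, 918, ∅, 896]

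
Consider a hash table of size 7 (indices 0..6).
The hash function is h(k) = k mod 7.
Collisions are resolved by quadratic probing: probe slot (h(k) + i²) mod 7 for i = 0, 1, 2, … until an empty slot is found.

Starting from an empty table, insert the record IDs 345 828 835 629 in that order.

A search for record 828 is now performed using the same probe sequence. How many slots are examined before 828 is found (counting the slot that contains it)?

345: h=2 => slot 2
828: h=2, probe 2,3 => slot 3
835: h=2, probe 2,3,6 => slot 6
629: h=6, probe 6,0 => slot 0
Table: [629, -, 345, 828, -, -, 835]
Lookup 828: h=2, probe 2,3 → found at 3.

2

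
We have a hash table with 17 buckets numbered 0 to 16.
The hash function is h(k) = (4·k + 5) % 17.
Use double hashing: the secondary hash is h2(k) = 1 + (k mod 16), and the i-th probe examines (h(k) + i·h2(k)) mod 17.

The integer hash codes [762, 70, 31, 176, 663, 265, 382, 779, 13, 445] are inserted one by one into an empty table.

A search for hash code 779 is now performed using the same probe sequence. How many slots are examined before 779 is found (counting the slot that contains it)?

3

Insert 762: h=10, slot 10 empty => index 10.
Insert 70: h=13, slot 13 empty => index 13.
Insert 31: h=10, h2=16, slot 10 occupied => index 9.
Insert 176: h=12, slot 12 empty => index 12.
Insert 663: h=5, slot 5 empty => index 5.
Insert 265: h=11, slot 11 empty => index 11.
Insert 382: h=3, slot 3 empty => index 3.
Insert 779: h=10, h2=12, slots 10,5 occupied => index 0.
Insert 13: h=6, slot 6 empty => index 6.
Insert 445: h=0, h2=14, slot 0 occupied => index 14.
Table: [779, ., ., 382, ., 663, 13, ., ., 31, 762, 265, 176, 70, 445, ., .]
Lookup 779: h=10, h2=12, probe 10,5,0 → found at 0.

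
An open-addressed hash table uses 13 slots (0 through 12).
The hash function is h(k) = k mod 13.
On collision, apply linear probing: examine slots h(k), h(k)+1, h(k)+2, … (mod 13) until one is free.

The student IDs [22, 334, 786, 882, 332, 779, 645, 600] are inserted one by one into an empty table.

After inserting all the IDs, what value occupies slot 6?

22 hashes to 9; slot 9 is free → place at 9.
334 hashes to 9; 9 taken → place at 10.
786 hashes to 6; slot 6 is free → place at 6.
882 hashes to 11; slot 11 is free → place at 11.
332 hashes to 7; slot 7 is free → place at 7.
779 hashes to 12; slot 12 is free → place at 12.
645 hashes to 8; slot 8 is free → place at 8.
600 hashes to 2; slot 2 is free → place at 2.
Table: [—, —, 600, —, —, —, 786, 332, 645, 22, 334, 882, 779]

786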